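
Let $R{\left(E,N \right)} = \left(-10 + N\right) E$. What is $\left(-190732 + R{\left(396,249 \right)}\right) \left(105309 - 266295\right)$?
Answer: $15468822768$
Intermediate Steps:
$R{\left(E,N \right)} = E \left(-10 + N\right)$
$\left(-190732 + R{\left(396,249 \right)}\right) \left(105309 - 266295\right) = \left(-190732 + 396 \left(-10 + 249\right)\right) \left(105309 - 266295\right) = \left(-190732 + 396 \cdot 239\right) \left(-160986\right) = \left(-190732 + 94644\right) \left(-160986\right) = \left(-96088\right) \left(-160986\right) = 15468822768$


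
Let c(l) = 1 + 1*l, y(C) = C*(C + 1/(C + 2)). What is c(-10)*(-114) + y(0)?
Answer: 1026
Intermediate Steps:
y(C) = C*(C + 1/(2 + C))
c(l) = 1 + l
c(-10)*(-114) + y(0) = (1 - 10)*(-114) + 0*(1 + 0**2 + 2*0)/(2 + 0) = -9*(-114) + 0*(1 + 0 + 0)/2 = 1026 + 0*(1/2)*1 = 1026 + 0 = 1026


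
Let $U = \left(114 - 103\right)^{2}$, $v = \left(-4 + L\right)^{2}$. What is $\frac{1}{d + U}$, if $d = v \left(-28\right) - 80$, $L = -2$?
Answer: $- \frac{1}{967} \approx -0.0010341$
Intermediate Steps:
$v = 36$ ($v = \left(-4 - 2\right)^{2} = \left(-6\right)^{2} = 36$)
$d = -1088$ ($d = 36 \left(-28\right) - 80 = -1008 - 80 = -1088$)
$U = 121$ ($U = 11^{2} = 121$)
$\frac{1}{d + U} = \frac{1}{-1088 + 121} = \frac{1}{-967} = - \frac{1}{967}$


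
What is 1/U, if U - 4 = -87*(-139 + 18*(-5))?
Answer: 1/19927 ≈ 5.0183e-5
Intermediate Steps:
U = 19927 (U = 4 - 87*(-139 + 18*(-5)) = 4 - 87*(-139 - 90) = 4 - 87*(-229) = 4 + 19923 = 19927)
1/U = 1/19927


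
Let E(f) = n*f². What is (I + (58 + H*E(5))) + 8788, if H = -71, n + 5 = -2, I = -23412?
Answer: -2141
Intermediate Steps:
n = -7 (n = -5 - 2 = -7)
E(f) = -7*f²
(I + (58 + H*E(5))) + 8788 = (-23412 + (58 - (-497)*5²)) + 8788 = (-23412 + (58 - (-497)*25)) + 8788 = (-23412 + (58 - 71*(-175))) + 8788 = (-23412 + (58 + 12425)) + 8788 = (-23412 + 12483) + 8788 = -10929 + 8788 = -2141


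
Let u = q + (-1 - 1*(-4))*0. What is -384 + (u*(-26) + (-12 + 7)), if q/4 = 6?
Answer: -1013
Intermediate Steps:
q = 24 (q = 4*6 = 24)
u = 24 (u = 24 + (-1 - 1*(-4))*0 = 24 + (-1 + 4)*0 = 24 + 3*0 = 24 + 0 = 24)
-384 + (u*(-26) + (-12 + 7)) = -384 + (24*(-26) + (-12 + 7)) = -384 + (-624 - 5) = -384 - 629 = -1013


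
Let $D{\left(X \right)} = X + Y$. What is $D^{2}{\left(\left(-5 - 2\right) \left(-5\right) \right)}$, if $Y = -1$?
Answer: $1156$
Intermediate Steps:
$D{\left(X \right)} = -1 + X$ ($D{\left(X \right)} = X - 1 = -1 + X$)
$D^{2}{\left(\left(-5 - 2\right) \left(-5\right) \right)} = \left(-1 + \left(-5 - 2\right) \left(-5\right)\right)^{2} = \left(-1 - -35\right)^{2} = \left(-1 + 35\right)^{2} = 34^{2} = 1156$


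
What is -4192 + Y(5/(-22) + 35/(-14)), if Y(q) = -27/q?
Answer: -41821/10 ≈ -4182.1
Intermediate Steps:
-4192 + Y(5/(-22) + 35/(-14)) = -4192 - 27/(5/(-22) + 35/(-14)) = -4192 - 27/(5*(-1/22) + 35*(-1/14)) = -4192 - 27/(-5/22 - 5/2) = -4192 - 27/(-30/11) = -4192 - 27*(-11/30) = -4192 + 99/10 = -41821/10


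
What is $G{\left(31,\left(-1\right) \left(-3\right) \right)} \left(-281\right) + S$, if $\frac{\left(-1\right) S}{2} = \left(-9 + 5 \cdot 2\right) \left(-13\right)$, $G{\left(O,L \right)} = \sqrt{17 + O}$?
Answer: $26 - 1124 \sqrt{3} \approx -1920.8$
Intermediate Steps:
$S = 26$ ($S = - 2 \left(-9 + 5 \cdot 2\right) \left(-13\right) = - 2 \left(-9 + 10\right) \left(-13\right) = - 2 \cdot 1 \left(-13\right) = \left(-2\right) \left(-13\right) = 26$)
$G{\left(31,\left(-1\right) \left(-3\right) \right)} \left(-281\right) + S = \sqrt{17 + 31} \left(-281\right) + 26 = \sqrt{48} \left(-281\right) + 26 = 4 \sqrt{3} \left(-281\right) + 26 = - 1124 \sqrt{3} + 26 = 26 - 1124 \sqrt{3}$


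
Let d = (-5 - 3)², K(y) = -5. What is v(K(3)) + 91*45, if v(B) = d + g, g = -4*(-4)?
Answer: 4175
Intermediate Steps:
g = 16
d = 64 (d = (-8)² = 64)
v(B) = 80 (v(B) = 64 + 16 = 80)
v(K(3)) + 91*45 = 80 + 91*45 = 80 + 4095 = 4175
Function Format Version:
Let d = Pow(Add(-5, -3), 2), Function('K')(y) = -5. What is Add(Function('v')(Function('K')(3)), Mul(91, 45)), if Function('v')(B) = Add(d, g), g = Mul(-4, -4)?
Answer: 4175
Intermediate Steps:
g = 16
d = 64 (d = Pow(-8, 2) = 64)
Function('v')(B) = 80 (Function('v')(B) = Add(64, 16) = 80)
Add(Function('v')(Function('K')(3)), Mul(91, 45)) = Add(80, Mul(91, 45)) = Add(80, 4095) = 4175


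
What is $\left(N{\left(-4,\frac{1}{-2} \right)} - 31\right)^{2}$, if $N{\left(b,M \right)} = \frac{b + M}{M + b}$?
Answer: $900$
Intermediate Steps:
$N{\left(b,M \right)} = 1$ ($N{\left(b,M \right)} = \frac{M + b}{M + b} = 1$)
$\left(N{\left(-4,\frac{1}{-2} \right)} - 31\right)^{2} = \left(1 - 31\right)^{2} = \left(-30\right)^{2} = 900$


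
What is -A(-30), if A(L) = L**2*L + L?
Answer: 27030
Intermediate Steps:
A(L) = L + L**3 (A(L) = L**3 + L = L + L**3)
-A(-30) = -(-30 + (-30)**3) = -(-30 - 27000) = -1*(-27030) = 27030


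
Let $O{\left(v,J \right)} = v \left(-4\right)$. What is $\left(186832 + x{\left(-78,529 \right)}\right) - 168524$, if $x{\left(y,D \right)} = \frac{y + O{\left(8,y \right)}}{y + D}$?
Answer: $\frac{750618}{41} \approx 18308.0$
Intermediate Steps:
$O{\left(v,J \right)} = - 4 v$
$x{\left(y,D \right)} = \frac{-32 + y}{D + y}$ ($x{\left(y,D \right)} = \frac{y - 32}{y + D} = \frac{y - 32}{D + y} = \frac{-32 + y}{D + y}$)
$\left(186832 + x{\left(-78,529 \right)}\right) - 168524 = \left(186832 + \frac{-32 - 78}{529 - 78}\right) - 168524 = \left(186832 + \frac{1}{451} \left(-110\right)\right) - 168524 = \left(186832 - \frac{10}{41}\right) - 168524 = \frac{7660102}{41} - 168524 = \frac{750618}{41}$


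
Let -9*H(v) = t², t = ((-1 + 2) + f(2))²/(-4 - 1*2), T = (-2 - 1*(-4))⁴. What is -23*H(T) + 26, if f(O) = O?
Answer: 127/4 ≈ 31.750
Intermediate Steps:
T = 16 (T = (-2 + 4)⁴ = 2⁴ = 16)
t = -3/2 (t = ((-1 + 2) + 2)²/(-4 - 1*2) = (1 + 2)²/(-4 - 2) = 3²/(-6) = 9*(-⅙) = -3/2 ≈ -1.5000)
H(v) = -¼ (H(v) = -(-3/2)²/9 = -⅑*9/4 = -¼)
-23*H(T) + 26 = -23*(-¼) + 26 = 23/4 + 26 = 127/4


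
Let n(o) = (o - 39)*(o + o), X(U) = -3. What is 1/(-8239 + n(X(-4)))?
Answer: -1/7987 ≈ -0.00012520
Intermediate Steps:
n(o) = 2*o*(-39 + o) (n(o) = (-39 + o)*(2*o) = 2*o*(-39 + o))
1/(-8239 + n(X(-4))) = 1/(-8239 + 2*(-3)*(-39 - 3)) = 1/(-8239 + 2*(-3)*(-42)) = 1/(-8239 + 252) = 1/(-7987) = -1/7987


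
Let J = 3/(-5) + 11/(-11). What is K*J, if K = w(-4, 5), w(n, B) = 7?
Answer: -56/5 ≈ -11.200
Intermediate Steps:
K = 7
J = -8/5 (J = 3*(-1/5) + 11*(-1/11) = -3/5 - 1 = -8/5 ≈ -1.6000)
K*J = 7*(-8/5) = -56/5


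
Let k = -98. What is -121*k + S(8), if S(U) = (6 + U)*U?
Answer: 11970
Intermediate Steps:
S(U) = U*(6 + U)
-121*k + S(8) = -121*(-98) + 8*(6 + 8) = 11858 + 8*14 = 11858 + 112 = 11970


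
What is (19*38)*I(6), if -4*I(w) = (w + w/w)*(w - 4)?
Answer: -2527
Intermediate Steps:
I(w) = -(1 + w)*(-4 + w)/4 (I(w) = -(w + w/w)*(w - 4)/4 = -(w + 1)*(-4 + w)/4 = -(1 + w)*(-4 + w)/4)
(19*38)*I(6) = (19*38)*(1 - 1/4*6**2 + (3/4)*6) = 722*(1 - 1/4*36 + 9/2) = 722*(1 - 9 + 9/2) = 722*(-7/2) = -2527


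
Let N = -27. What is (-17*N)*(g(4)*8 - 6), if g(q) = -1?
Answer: -6426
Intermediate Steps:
(-17*N)*(g(4)*8 - 6) = (-17*(-27))*(-1*8 - 6) = 459*(-8 - 6) = 459*(-14) = -6426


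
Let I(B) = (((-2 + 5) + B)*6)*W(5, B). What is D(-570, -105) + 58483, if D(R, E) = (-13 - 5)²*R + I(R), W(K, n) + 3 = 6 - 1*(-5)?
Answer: -153413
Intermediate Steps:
W(K, n) = 8 (W(K, n) = -3 + (6 - 1*(-5)) = -3 + (6 + 5) = -3 + 11 = 8)
I(B) = 144 + 48*B (I(B) = (((-2 + 5) + B)*6)*8 = ((3 + B)*6)*8 = (18 + 6*B)*8 = 144 + 48*B)
D(R, E) = 144 + 372*R (D(R, E) = (-13 - 5)²*R + (144 + 48*R) = (-18)²*R + (144 + 48*R) = 324*R + (144 + 48*R) = 144 + 372*R)
D(-570, -105) + 58483 = (144 + 372*(-570)) + 58483 = (144 - 212040) + 58483 = -211896 + 58483 = -153413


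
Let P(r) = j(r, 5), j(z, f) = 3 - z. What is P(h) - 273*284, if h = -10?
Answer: -77519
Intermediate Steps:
P(r) = 3 - r
P(h) - 273*284 = (3 - 1*(-10)) - 273*284 = (3 + 10) - 77532 = 13 - 77532 = -77519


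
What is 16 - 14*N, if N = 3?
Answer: -26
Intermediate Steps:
16 - 14*N = 16 - 14*3 = 16 - 42 = -26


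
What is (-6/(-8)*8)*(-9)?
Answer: -54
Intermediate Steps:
(-6/(-8)*8)*(-9) = (-6*(-1/8)*8)*(-9) = ((3/4)*8)*(-9) = 6*(-9) = -54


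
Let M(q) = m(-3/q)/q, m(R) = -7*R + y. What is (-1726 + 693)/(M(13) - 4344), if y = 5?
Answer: 174577/734050 ≈ 0.23783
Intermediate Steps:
m(R) = 5 - 7*R (m(R) = -7*R + 5 = 5 - 7*R)
M(q) = (5 + 21/q)/q (M(q) = (5 - (-21)/q)/q = (5 + 21/q)/q)
(-1726 + 693)/(M(13) - 4344) = (-1726 + 693)/((21 + 5*13)/13² - 4344) = -1033/((21 + 65)/169 - 4344) = -1033/((1/169)*86 - 4344) = -1033/(86/169 - 4344) = -1033/(-734050/169) = -1033*(-169/734050) = 174577/734050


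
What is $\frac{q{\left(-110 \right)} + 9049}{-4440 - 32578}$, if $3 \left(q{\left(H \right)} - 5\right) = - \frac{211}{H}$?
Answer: $- \frac{2988031}{12215940} \approx -0.2446$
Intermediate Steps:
$q{\left(H \right)} = 5 - \frac{211}{3 H}$ ($q{\left(H \right)} = 5 + \frac{\left(-211\right) \frac{1}{H}}{3} = 5 - \frac{211}{3 H}$)
$\frac{q{\left(-110 \right)} + 9049}{-4440 - 32578} = \frac{\left(5 - \frac{211}{3 \left(-110\right)}\right) + 9049}{-4440 - 32578} = \frac{\left(5 - - \frac{211}{330}\right) + 9049}{-37018} = \left(\left(5 + \frac{211}{330}\right) + 9049\right) \left(- \frac{1}{37018}\right) = \left(\frac{1861}{330} + 9049\right) \left(- \frac{1}{37018}\right) = \frac{2988031}{330} \left(- \frac{1}{37018}\right) = - \frac{2988031}{12215940}$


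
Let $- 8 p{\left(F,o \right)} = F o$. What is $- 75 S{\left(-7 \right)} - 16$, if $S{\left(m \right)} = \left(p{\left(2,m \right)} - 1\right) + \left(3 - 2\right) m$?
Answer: $\frac{1811}{4} \approx 452.75$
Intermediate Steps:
$p{\left(F,o \right)} = - \frac{F o}{8}$
$S{\left(m \right)} = -1 + \frac{3 m}{4}$ ($S{\left(m \right)} = \left(\left(- \frac{1}{8}\right) 2 m - 1\right) + \left(3 - 2\right) m = \left(- \frac{m}{4} - 1\right) + 1 m = \left(-1 - \frac{m}{4}\right) + m = -1 + \frac{3 m}{4}$)
$- 75 S{\left(-7 \right)} - 16 = - 75 \left(-1 + \frac{3}{4} \left(-7\right)\right) - 16 = - 75 \left(-1 - \frac{21}{4}\right) - 16 = \left(-75\right) \left(- \frac{25}{4}\right) - 16 = \frac{1875}{4} - 16 = \frac{1811}{4}$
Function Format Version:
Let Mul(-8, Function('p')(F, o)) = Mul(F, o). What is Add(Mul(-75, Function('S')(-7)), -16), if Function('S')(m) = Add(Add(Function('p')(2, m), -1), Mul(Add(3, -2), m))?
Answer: Rational(1811, 4) ≈ 452.75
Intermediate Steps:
Function('p')(F, o) = Mul(Rational(-1, 8), F, o) (Function('p')(F, o) = Mul(Rational(-1, 8), Mul(F, o)) = Mul(Rational(-1, 8), F, o))
Function('S')(m) = Add(-1, Mul(Rational(3, 4), m)) (Function('S')(m) = Add(Add(Mul(Rational(-1, 8), 2, m), -1), Mul(Add(3, -2), m)) = Add(Add(Mul(Rational(-1, 4), m), -1), Mul(1, m)) = Add(Add(-1, Mul(Rational(-1, 4), m)), m) = Add(-1, Mul(Rational(3, 4), m)))
Add(Mul(-75, Function('S')(-7)), -16) = Add(Mul(-75, Add(-1, Mul(Rational(3, 4), -7))), -16) = Add(Mul(-75, Add(-1, Rational(-21, 4))), -16) = Add(Mul(-75, Rational(-25, 4)), -16) = Add(Rational(1875, 4), -16) = Rational(1811, 4)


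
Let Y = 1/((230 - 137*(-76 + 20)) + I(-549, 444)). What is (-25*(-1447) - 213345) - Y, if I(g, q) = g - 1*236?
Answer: -1260918891/7117 ≈ -1.7717e+5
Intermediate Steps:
I(g, q) = -236 + g (I(g, q) = g - 236 = -236 + g)
Y = 1/7117 (Y = 1/((230 - 137*(-76 + 20)) + (-236 - 549)) = 1/((230 - 137*(-56)) - 785) = 1/((230 + 7672) - 785) = 1/(7902 - 785) = 1/7117 ≈ 0.00014051)
(-25*(-1447) - 213345) - Y = (-25*(-1447) - 213345) - 1*1/7117 = (36175 - 213345) - 1/7117 = -177170 - 1/7117 = -1260918891/7117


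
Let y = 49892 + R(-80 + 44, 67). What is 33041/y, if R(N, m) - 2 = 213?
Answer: 33041/50107 ≈ 0.65941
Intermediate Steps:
R(N, m) = 215 (R(N, m) = 2 + 213 = 215)
y = 50107 (y = 49892 + 215 = 50107)
33041/y = 33041/50107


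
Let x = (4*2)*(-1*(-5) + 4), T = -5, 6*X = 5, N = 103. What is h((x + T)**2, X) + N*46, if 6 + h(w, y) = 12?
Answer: 4744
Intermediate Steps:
X = 5/6 (X = (1/6)*5 = 5/6 ≈ 0.83333)
x = 72 (x = 8*(5 + 4) = 8*9 = 72)
h(w, y) = 6 (h(w, y) = -6 + 12 = 6)
h((x + T)**2, X) + N*46 = 6 + 103*46 = 6 + 4738 = 4744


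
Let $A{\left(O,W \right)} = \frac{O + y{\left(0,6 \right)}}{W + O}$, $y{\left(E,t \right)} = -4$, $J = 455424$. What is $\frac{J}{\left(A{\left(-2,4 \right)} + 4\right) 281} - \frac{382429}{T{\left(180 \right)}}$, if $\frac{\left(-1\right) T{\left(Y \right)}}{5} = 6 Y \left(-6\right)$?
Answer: $\frac{14648275051}{9104400} \approx 1608.9$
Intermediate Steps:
$T{\left(Y \right)} = 180 Y$ ($T{\left(Y \right)} = - 5 \cdot 6 Y \left(-6\right) = - 5 \left(- 36 Y\right) = 180 Y$)
$A{\left(O,W \right)} = \frac{-4 + O}{O + W}$ ($A{\left(O,W \right)} = \frac{O - 4}{W + O} = \frac{-4 + O}{O + W}$)
$\frac{J}{\left(A{\left(-2,4 \right)} + 4\right) 281} - \frac{382429}{T{\left(180 \right)}} = \frac{455424}{\left(\frac{-4 - 2}{-2 + 4} + 4\right) 281} - \frac{382429}{180 \cdot 180} = \frac{455424}{\left(\frac{1}{2} \left(-6\right) + 4\right) 281} - \frac{382429}{32400} = \frac{455424}{\left(-3 + 4\right) 281} - \frac{382429}{32400} = \frac{455424}{1 \cdot 281} - \frac{382429}{32400} = \frac{455424}{281} - \frac{382429}{32400} = \frac{14648275051}{9104400}$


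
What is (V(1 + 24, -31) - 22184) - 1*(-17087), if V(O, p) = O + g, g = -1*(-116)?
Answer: -4956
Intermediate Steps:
g = 116
V(O, p) = 116 + O (V(O, p) = O + 116 = 116 + O)
(V(1 + 24, -31) - 22184) - 1*(-17087) = ((116 + (1 + 24)) - 22184) - 1*(-17087) = ((116 + 25) - 22184) + 17087 = (141 - 22184) + 17087 = -22043 + 17087 = -4956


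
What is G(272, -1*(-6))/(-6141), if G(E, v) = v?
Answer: -2/2047 ≈ -0.00097704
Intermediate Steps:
G(272, -1*(-6))/(-6141) = -1*(-6)/(-6141) = 6*(-1/6141) = -2/2047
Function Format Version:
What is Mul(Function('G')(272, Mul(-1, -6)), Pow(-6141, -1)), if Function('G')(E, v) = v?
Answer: Rational(-2, 2047) ≈ -0.00097704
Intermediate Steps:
Mul(Function('G')(272, Mul(-1, -6)), Pow(-6141, -1)) = Mul(Mul(-1, -6), Pow(-6141, -1)) = Mul(6, Rational(-1, 6141)) = Rational(-2, 2047)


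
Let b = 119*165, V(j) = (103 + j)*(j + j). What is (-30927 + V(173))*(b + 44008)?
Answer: 4109364867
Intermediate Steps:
V(j) = 2*j*(103 + j) (V(j) = (103 + j)*(2*j) = 2*j*(103 + j))
b = 19635
(-30927 + V(173))*(b + 44008) = (-30927 + 2*173*(103 + 173))*(19635 + 44008) = (-30927 + 2*173*276)*63643 = (-30927 + 95496)*63643 = 64569*63643 = 4109364867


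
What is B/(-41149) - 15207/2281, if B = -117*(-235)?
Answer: -688468938/93860869 ≈ -7.3350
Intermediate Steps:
B = 27495
B/(-41149) - 15207/2281 = 27495/(-41149) - 15207/2281 = 27495*(-1/41149) - 15207*1/2281 = -27495/41149 - 15207/2281 = -688468938/93860869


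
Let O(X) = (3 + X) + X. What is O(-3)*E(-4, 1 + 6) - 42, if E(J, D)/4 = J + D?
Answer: -78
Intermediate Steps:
O(X) = 3 + 2*X
E(J, D) = 4*D + 4*J (E(J, D) = 4*(J + D) = 4*(D + J) = 4*D + 4*J)
O(-3)*E(-4, 1 + 6) - 42 = (3 + 2*(-3))*(4*(1 + 6) + 4*(-4)) - 42 = (3 - 6)*(4*7 - 16) - 42 = -3*(28 - 16) - 42 = -3*12 - 42 = -36 - 42 = -78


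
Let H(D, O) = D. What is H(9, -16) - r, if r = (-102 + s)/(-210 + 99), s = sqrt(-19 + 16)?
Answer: 299/37 + I*sqrt(3)/111 ≈ 8.0811 + 0.015604*I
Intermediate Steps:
s = I*sqrt(3) (s = sqrt(-3) = I*sqrt(3) ≈ 1.732*I)
r = 34/37 - I*sqrt(3)/111 (r = (-102 + I*sqrt(3))/(-210 + 99) = (-102 + I*sqrt(3))/(-111) = (-102 + I*sqrt(3))*(-1/111) = 34/37 - I*sqrt(3)/111 ≈ 0.91892 - 0.015604*I)
H(9, -16) - r = 9 - (34/37 - I*sqrt(3)/111) = 9 + (-34/37 + I*sqrt(3)/111) = 299/37 + I*sqrt(3)/111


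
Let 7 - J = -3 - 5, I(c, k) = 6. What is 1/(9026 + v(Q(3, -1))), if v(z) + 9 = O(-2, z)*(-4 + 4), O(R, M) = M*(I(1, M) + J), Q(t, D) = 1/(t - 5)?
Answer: 1/9017 ≈ 0.00011090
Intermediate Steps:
Q(t, D) = 1/(-5 + t)
J = 15 (J = 7 - (-3 - 5) = 7 - 1*(-8) = 7 + 8 = 15)
O(R, M) = 21*M (O(R, M) = M*(6 + 15) = M*21 = 21*M)
v(z) = -9 (v(z) = -9 + (21*z)*(-4 + 4) = -9 + (21*z)*0 = -9 + 0 = -9)
1/(9026 + v(Q(3, -1))) = 1/(9026 - 9) = 1/9017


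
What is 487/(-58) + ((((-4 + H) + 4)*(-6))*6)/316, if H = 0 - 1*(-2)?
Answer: -39517/4582 ≈ -8.6244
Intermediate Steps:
H = 2 (H = 0 + 2 = 2)
487/(-58) + ((((-4 + H) + 4)*(-6))*6)/316 = 487/(-58) + ((((-4 + 2) + 4)*(-6))*6)/316 = 487*(-1/58) + (((-2 + 4)*(-6))*6)*(1/316) = -487/58 + ((2*(-6))*6)*(1/316) = -487/58 - 12*6*(1/316) = -487/58 - 72*1/316 = -487/58 - 18/79 = -39517/4582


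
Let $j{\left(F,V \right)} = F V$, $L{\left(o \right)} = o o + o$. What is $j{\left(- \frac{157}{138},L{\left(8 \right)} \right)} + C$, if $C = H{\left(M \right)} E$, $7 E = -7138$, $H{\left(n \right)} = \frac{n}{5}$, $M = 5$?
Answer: $- \frac{177362}{161} \approx -1101.6$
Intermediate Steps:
$H{\left(n \right)} = \frac{n}{5}$ ($H{\left(n \right)} = n \frac{1}{5} = \frac{n}{5}$)
$E = - \frac{7138}{7}$ ($E = \frac{1}{7} \left(-7138\right) = - \frac{7138}{7} \approx -1019.7$)
$L{\left(o \right)} = o + o^{2}$ ($L{\left(o \right)} = o^{2} + o = o + o^{2}$)
$C = - \frac{7138}{7}$ ($C = \frac{1}{5} \cdot 5 \left(- \frac{7138}{7}\right) = 1 \left(- \frac{7138}{7}\right) = - \frac{7138}{7} \approx -1019.7$)
$j{\left(- \frac{157}{138},L{\left(8 \right)} \right)} + C = - \frac{157}{138} \cdot 8 \left(1 + 8\right) - \frac{7138}{7} = \left(-157\right) \frac{1}{138} \cdot 8 \cdot 9 - \frac{7138}{7} = \left(- \frac{157}{138}\right) 72 - \frac{7138}{7} = - \frac{1884}{23} - \frac{7138}{7} = - \frac{177362}{161}$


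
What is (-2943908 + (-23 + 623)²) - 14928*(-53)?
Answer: -1792724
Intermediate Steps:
(-2943908 + (-23 + 623)²) - 14928*(-53) = (-2943908 + 600²) + 791184 = (-2943908 + 360000) + 791184 = -2583908 + 791184 = -1792724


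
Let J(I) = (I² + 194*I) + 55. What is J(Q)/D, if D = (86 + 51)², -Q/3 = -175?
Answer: 377530/18769 ≈ 20.115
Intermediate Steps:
Q = 525 (Q = -3*(-175) = 525)
D = 18769 (D = 137² = 18769)
J(I) = 55 + I² + 194*I
J(Q)/D = (55 + 525² + 194*525)/18769 = (55 + 275625 + 101850)*(1/18769) = 377530*(1/18769) = 377530/18769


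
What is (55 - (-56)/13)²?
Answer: 594441/169 ≈ 3517.4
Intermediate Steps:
(55 - (-56)/13)² = (55 - 8*(-7/13))² = (55 + 56/13)² = (771/13)² = 594441/169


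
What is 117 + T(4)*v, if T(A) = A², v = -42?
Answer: -555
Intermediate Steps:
117 + T(4)*v = 117 + 4²*(-42) = 117 + 16*(-42) = 117 - 672 = -555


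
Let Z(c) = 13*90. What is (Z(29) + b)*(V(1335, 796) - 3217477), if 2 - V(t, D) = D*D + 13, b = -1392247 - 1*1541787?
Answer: 11294764281856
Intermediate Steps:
Z(c) = 1170
b = -2934034 (b = -1392247 - 1541787 = -2934034)
V(t, D) = -11 - D**2 (V(t, D) = 2 - (D*D + 13) = 2 - (D**2 + 13) = 2 - (13 + D**2) = 2 + (-13 - D**2) = -11 - D**2)
(Z(29) + b)*(V(1335, 796) - 3217477) = (1170 - 2934034)*((-11 - 1*796**2) - 3217477) = -2932864*((-11 - 1*633616) - 3217477) = -2932864*((-11 - 633616) - 3217477) = -2932864*(-633627 - 3217477) = -2932864*(-3851104) = 11294764281856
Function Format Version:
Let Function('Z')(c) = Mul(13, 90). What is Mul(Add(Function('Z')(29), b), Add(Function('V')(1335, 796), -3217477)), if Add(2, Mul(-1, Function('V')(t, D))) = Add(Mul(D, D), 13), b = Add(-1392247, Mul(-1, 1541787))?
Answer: 11294764281856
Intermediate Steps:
Function('Z')(c) = 1170
b = -2934034 (b = Add(-1392247, -1541787) = -2934034)
Function('V')(t, D) = Add(-11, Mul(-1, Pow(D, 2))) (Function('V')(t, D) = Add(2, Mul(-1, Add(Mul(D, D), 13))) = Add(2, Mul(-1, Add(Pow(D, 2), 13))) = Add(2, Mul(-1, Add(13, Pow(D, 2)))) = Add(2, Add(-13, Mul(-1, Pow(D, 2)))) = Add(-11, Mul(-1, Pow(D, 2))))
Mul(Add(Function('Z')(29), b), Add(Function('V')(1335, 796), -3217477)) = Mul(Add(1170, -2934034), Add(Add(-11, Mul(-1, Pow(796, 2))), -3217477)) = Mul(-2932864, Add(Add(-11, Mul(-1, 633616)), -3217477)) = Mul(-2932864, Add(Add(-11, -633616), -3217477)) = Mul(-2932864, Add(-633627, -3217477)) = Mul(-2932864, -3851104) = 11294764281856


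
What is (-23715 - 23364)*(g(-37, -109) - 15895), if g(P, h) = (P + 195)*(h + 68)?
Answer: 1053298467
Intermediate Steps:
g(P, h) = (68 + h)*(195 + P) (g(P, h) = (195 + P)*(68 + h) = (68 + h)*(195 + P))
(-23715 - 23364)*(g(-37, -109) - 15895) = (-23715 - 23364)*((13260 + 68*(-37) + 195*(-109) - 37*(-109)) - 15895) = -47079*((13260 - 2516 - 21255 + 4033) - 15895) = -47079*(-6478 - 15895) = -47079*(-22373) = 1053298467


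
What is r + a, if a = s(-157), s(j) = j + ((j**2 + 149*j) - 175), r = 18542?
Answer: 19466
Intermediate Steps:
s(j) = -175 + j**2 + 150*j (s(j) = j + (-175 + j**2 + 149*j) = -175 + j**2 + 150*j)
a = 924 (a = -175 + (-157)**2 + 150*(-157) = -175 + 24649 - 23550 = 924)
r + a = 18542 + 924 = 19466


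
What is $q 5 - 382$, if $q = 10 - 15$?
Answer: $-407$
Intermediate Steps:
$q = -5$
$q 5 - 382 = \left(-5\right) 5 - 382 = -25 - 382 = -407$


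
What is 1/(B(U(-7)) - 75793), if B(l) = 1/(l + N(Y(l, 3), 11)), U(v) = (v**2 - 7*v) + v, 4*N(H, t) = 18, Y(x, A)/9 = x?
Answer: -191/14476461 ≈ -1.3194e-5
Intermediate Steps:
Y(x, A) = 9*x
N(H, t) = 9/2 (N(H, t) = (1/4)*18 = 9/2)
U(v) = v**2 - 6*v
B(l) = 1/(9/2 + l) (B(l) = 1/(l + 9/2) = 1/(9/2 + l))
1/(B(U(-7)) - 75793) = 1/(2/(9 + 2*(-7*(-6 - 7))) - 75793) = 1/(2/(9 + 2*(-7*(-13))) - 75793) = 1/(2/(9 + 2*91) - 75793) = 1/(2/(9 + 182) - 75793) = 1/(2/191 - 75793) = 1/(-14476461/191) = -191/14476461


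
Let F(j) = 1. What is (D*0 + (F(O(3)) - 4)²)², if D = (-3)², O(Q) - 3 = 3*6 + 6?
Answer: 81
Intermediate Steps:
O(Q) = 27 (O(Q) = 3 + (3*6 + 6) = 3 + (18 + 6) = 3 + 24 = 27)
D = 9
(D*0 + (F(O(3)) - 4)²)² = (9*0 + (1 - 4)²)² = (0 + (-3)²)² = (0 + 9)² = 9² = 81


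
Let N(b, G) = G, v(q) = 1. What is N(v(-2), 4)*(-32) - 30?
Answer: -158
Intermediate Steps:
N(v(-2), 4)*(-32) - 30 = 4*(-32) - 30 = -128 - 30 = -158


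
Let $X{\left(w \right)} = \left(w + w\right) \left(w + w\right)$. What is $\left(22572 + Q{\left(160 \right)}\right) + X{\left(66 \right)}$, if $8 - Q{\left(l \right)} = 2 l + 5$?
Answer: $39679$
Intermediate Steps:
$X{\left(w \right)} = 4 w^{2}$ ($X{\left(w \right)} = 2 w 2 w = 4 w^{2}$)
$Q{\left(l \right)} = 3 - 2 l$ ($Q{\left(l \right)} = 8 - \left(2 l + 5\right) = 8 - \left(5 + 2 l\right) = 3 - 2 l$)
$\left(22572 + Q{\left(160 \right)}\right) + X{\left(66 \right)} = \left(22572 + \left(3 - 320\right)\right) + 4 \cdot 66^{2} = \left(22572 + \left(3 - 320\right)\right) + 4 \cdot 4356 = \left(22572 - 317\right) + 17424 = 22255 + 17424 = 39679$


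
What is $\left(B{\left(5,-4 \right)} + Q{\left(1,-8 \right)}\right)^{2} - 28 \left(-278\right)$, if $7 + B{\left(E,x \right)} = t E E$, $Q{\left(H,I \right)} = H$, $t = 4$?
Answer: $16620$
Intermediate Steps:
$B{\left(E,x \right)} = -7 + 4 E^{2}$ ($B{\left(E,x \right)} = -7 + 4 E E = -7 + 4 E^{2}$)
$\left(B{\left(5,-4 \right)} + Q{\left(1,-8 \right)}\right)^{2} - 28 \left(-278\right) = \left(\left(-7 + 4 \cdot 5^{2}\right) + 1\right)^{2} - 28 \left(-278\right) = \left(\left(-7 + 4 \cdot 25\right) + 1\right)^{2} - -7784 = \left(\left(-7 + 100\right) + 1\right)^{2} + 7784 = \left(93 + 1\right)^{2} + 7784 = 94^{2} + 7784 = 8836 + 7784 = 16620$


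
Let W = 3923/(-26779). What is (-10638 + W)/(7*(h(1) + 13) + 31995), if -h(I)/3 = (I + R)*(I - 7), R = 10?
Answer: -284878925/896346688 ≈ -0.31782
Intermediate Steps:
W = -3923/26779 (W = 3923*(-1/26779) = -3923/26779 ≈ -0.14650)
h(I) = -3*(-7 + I)*(10 + I) (h(I) = -3*(I + 10)*(I - 7) = -3*(10 + I)*(-7 + I) = -3*(-7 + I)*(10 + I))
(-10638 + W)/(7*(h(1) + 13) + 31995) = (-10638 - 3923/26779)/(7*((210 - 9*1 - 3*1**2) + 13) + 31995) = -284878925/(26779*(7*((210 - 9 - 3*1) + 13) + 31995)) = -284878925/(26779*(7*((210 - 9 - 3) + 13) + 31995)) = -284878925/(26779*(7*(198 + 13) + 31995)) = -284878925/(26779*(7*211 + 31995)) = -284878925/(26779*(1477 + 31995)) = -284878925/26779/33472 = -284878925/26779*1/33472 = -284878925/896346688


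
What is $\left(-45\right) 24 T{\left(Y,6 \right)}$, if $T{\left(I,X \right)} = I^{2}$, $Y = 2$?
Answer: $-4320$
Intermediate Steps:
$\left(-45\right) 24 T{\left(Y,6 \right)} = \left(-45\right) 24 \cdot 2^{2} = \left(-1080\right) 4 = -4320$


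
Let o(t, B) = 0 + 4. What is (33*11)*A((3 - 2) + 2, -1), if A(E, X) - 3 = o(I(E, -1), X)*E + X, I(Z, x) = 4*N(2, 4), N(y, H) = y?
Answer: 5082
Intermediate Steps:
I(Z, x) = 8 (I(Z, x) = 4*2 = 8)
o(t, B) = 4
A(E, X) = 3 + X + 4*E (A(E, X) = 3 + (4*E + X) = 3 + (X + 4*E) = 3 + X + 4*E)
(33*11)*A((3 - 2) + 2, -1) = (33*11)*(3 - 1 + 4*((3 - 2) + 2)) = 363*(3 - 1 + 4*(1 + 2)) = 363*(3 - 1 + 4*3) = 363*(3 - 1 + 12) = 363*14 = 5082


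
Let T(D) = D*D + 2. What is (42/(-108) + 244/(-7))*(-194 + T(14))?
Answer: -8882/63 ≈ -140.98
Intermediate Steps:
T(D) = 2 + D**2 (T(D) = D**2 + 2 = 2 + D**2)
(42/(-108) + 244/(-7))*(-194 + T(14)) = (42/(-108) + 244/(-7))*(-194 + (2 + 14**2)) = (42*(-1/108) + 244*(-1/7))*(-194 + (2 + 196)) = (-7/18 - 244/7)*(-194 + 198) = -4441/126*4 = -8882/63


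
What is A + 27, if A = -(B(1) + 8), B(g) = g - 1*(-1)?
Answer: 17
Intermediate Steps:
B(g) = 1 + g (B(g) = g + 1 = 1 + g)
A = -10 (A = -((1 + 1) + 8) = -(2 + 8) = -1*10 = -10)
A + 27 = -10 + 27 = 17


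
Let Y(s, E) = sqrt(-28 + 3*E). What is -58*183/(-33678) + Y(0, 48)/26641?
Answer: 1769/5613 + 2*sqrt(29)/26641 ≈ 0.31557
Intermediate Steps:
-58*183/(-33678) + Y(0, 48)/26641 = -58*183/(-33678) + sqrt(-28 + 3*48)/26641 = -10614*(-1/33678) + sqrt(-28 + 144)*(1/26641) = 1769/5613 + sqrt(116)*(1/26641) = 1769/5613 + (2*sqrt(29))*(1/26641) = 1769/5613 + 2*sqrt(29)/26641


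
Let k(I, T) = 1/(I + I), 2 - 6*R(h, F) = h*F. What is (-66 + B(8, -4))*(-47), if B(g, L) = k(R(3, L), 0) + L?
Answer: 45919/14 ≈ 3279.9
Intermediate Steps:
R(h, F) = 1/3 - F*h/6 (R(h, F) = 1/3 - h*F/6 = 1/3 - F*h/6)
k(I, T) = 1/(2*I)
B(g, L) = L + 1/(2*(1/3 - L/2)) (B(g, L) = 1/(2*(1/3 - 1/6*L*3)) + L = 1/(2*(1/3 - L/2)) + L = L + 1/(2*(1/3 - L/2)))
(-66 + B(8, -4))*(-47) = (-66 + (-3 - 4*(-2 + 3*(-4)))/(-2 + 3*(-4)))*(-47) = (-66 + (-3 - 4*(-2 - 12))/(-2 - 12))*(-47) = (-66 + (-3 - 4*(-14))/(-14))*(-47) = (-66 - (-3 + 56)/14)*(-47) = (-66 - 1/14*53)*(-47) = (-66 - 53/14)*(-47) = -977/14*(-47) = 45919/14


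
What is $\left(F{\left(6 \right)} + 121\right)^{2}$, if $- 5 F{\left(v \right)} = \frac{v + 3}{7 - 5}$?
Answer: $\frac{1442401}{100} \approx 14424.0$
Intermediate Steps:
$F{\left(v \right)} = - \frac{3}{10} - \frac{v}{10}$ ($F{\left(v \right)} = - \frac{\left(v + 3\right) \frac{1}{7 - 5}}{5} = - \frac{\left(3 + v\right) \frac{1}{2}}{5} = - \frac{\frac{3}{2} + \frac{v}{2}}{5} = - \frac{3}{10} - \frac{v}{10}$)
$\left(F{\left(6 \right)} + 121\right)^{2} = \left(\left(- \frac{3}{10} - \frac{3}{5}\right) + 121\right)^{2} = \left(- \frac{9}{10} + 121\right)^{2} = \left(\frac{1201}{10}\right)^{2} = \frac{1442401}{100}$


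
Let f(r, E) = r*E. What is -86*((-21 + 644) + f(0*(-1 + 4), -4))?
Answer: -53578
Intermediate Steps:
f(r, E) = E*r
-86*((-21 + 644) + f(0*(-1 + 4), -4)) = -86*((-21 + 644) - 0*(-1 + 4)) = -86*(623 - 0*3) = -86*(623 - 4*0) = -86*(623 + 0) = -86*623 = -53578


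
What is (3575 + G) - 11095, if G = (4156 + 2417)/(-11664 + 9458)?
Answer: -16595693/2206 ≈ -7523.0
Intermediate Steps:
G = -6573/2206 (G = 6573/(-2206) = 6573*(-1/2206) = -6573/2206 ≈ -2.9796)
(3575 + G) - 11095 = (3575 - 6573/2206) - 11095 = 7879877/2206 - 11095 = -16595693/2206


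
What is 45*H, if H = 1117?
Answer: 50265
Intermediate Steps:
45*H = 45*1117 = 50265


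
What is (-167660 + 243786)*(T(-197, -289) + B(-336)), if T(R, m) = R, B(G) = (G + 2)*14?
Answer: -370961998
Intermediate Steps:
B(G) = 28 + 14*G (B(G) = (2 + G)*14 = 28 + 14*G)
(-167660 + 243786)*(T(-197, -289) + B(-336)) = (-167660 + 243786)*(-197 + (28 + 14*(-336))) = 76126*(-197 + (28 - 4704)) = 76126*(-197 - 4676) = 76126*(-4873) = -370961998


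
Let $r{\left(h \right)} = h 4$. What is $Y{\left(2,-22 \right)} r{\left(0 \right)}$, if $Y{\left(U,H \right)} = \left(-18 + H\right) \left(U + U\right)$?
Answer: $0$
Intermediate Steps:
$r{\left(h \right)} = 4 h$
$Y{\left(U,H \right)} = 2 U \left(-18 + H\right)$ ($Y{\left(U,H \right)} = \left(-18 + H\right) 2 U = 2 U \left(-18 + H\right)$)
$Y{\left(2,-22 \right)} r{\left(0 \right)} = 2 \cdot 2 \left(-18 - 22\right) 4 \cdot 0 = 2 \cdot 2 \left(-40\right) 0 = \left(-160\right) 0 = 0$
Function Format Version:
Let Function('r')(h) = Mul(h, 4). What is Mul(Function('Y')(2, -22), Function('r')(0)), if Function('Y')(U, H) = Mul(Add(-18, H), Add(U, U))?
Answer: 0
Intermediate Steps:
Function('r')(h) = Mul(4, h)
Function('Y')(U, H) = Mul(2, U, Add(-18, H)) (Function('Y')(U, H) = Mul(Add(-18, H), Mul(2, U)) = Mul(2, U, Add(-18, H)))
Mul(Function('Y')(2, -22), Function('r')(0)) = Mul(Mul(2, 2, Add(-18, -22)), Mul(4, 0)) = Mul(Mul(2, 2, -40), 0) = Mul(-160, 0) = 0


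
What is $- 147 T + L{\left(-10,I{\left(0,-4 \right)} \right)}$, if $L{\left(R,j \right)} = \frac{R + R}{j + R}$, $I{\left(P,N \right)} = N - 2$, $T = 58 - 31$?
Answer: $- \frac{15871}{4} \approx -3967.8$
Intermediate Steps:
$T = 27$
$I{\left(P,N \right)} = -2 + N$
$L{\left(R,j \right)} = \frac{2 R}{R + j}$
$- 147 T + L{\left(-10,I{\left(0,-4 \right)} \right)} = \left(-147\right) 27 + 2 \left(-10\right) \frac{1}{-10 - 6} = -3969 + 2 \left(-10\right) \frac{1}{-10 - 6} = -3969 + 2 \left(-10\right) \frac{1}{-16} = -3969 + 2 \left(-10\right) \left(- \frac{1}{16}\right) = -3969 + \frac{5}{4} = - \frac{15871}{4}$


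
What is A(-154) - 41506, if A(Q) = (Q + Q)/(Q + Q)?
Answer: -41505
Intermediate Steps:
A(Q) = 1 (A(Q) = (2*Q)/((2*Q)) = (2*Q)*(1/(2*Q)) = 1)
A(-154) - 41506 = 1 - 41506 = -41505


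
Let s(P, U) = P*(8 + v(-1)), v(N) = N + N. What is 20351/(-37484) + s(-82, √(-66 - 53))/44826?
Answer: -155116009/280042964 ≈ -0.55390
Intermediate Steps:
v(N) = 2*N
s(P, U) = 6*P (s(P, U) = P*(8 + 2*(-1)) = P*(8 - 2) = P*6 = 6*P)
20351/(-37484) + s(-82, √(-66 - 53))/44826 = 20351/(-37484) + (6*(-82))/44826 = 20351*(-1/37484) - 492*1/44826 = -20351/37484 - 82/7471 = -155116009/280042964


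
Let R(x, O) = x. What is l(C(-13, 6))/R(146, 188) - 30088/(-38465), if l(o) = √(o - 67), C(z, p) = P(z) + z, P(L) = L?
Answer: 30088/38465 + I*√93/146 ≈ 0.78222 + 0.066052*I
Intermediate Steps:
C(z, p) = 2*z (C(z, p) = z + z = 2*z)
l(o) = √(-67 + o)
l(C(-13, 6))/R(146, 188) - 30088/(-38465) = √(-67 + 2*(-13))/146 - 30088/(-38465) = √(-67 - 26)*(1/146) - 30088*(-1/38465) = √(-93)*(1/146) + 30088/38465 = (I*√93)*(1/146) + 30088/38465 = I*√93/146 + 30088/38465 = 30088/38465 + I*√93/146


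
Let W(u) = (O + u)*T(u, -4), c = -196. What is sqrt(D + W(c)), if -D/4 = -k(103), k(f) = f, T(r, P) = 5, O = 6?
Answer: I*sqrt(538) ≈ 23.195*I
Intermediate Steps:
D = 412 (D = -(-4)*103 = -4*(-103) = 412)
W(u) = 30 + 5*u (W(u) = (6 + u)*5 = 30 + 5*u)
sqrt(D + W(c)) = sqrt(412 + (30 + 5*(-196))) = sqrt(412 + (30 - 980)) = sqrt(412 - 950) = sqrt(-538) = I*sqrt(538)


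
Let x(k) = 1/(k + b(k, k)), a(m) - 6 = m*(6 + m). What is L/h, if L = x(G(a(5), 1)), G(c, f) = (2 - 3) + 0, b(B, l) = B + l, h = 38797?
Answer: -1/116391 ≈ -8.5917e-6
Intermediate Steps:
a(m) = 6 + m*(6 + m)
G(c, f) = -1 (G(c, f) = -1 + 0 = -1)
x(k) = 1/(3*k) (x(k) = 1/(k + (k + k)) = 1/(k + 2*k) = 1/(3*k))
L = -⅓ (L = (⅓)/(-1) = (⅓)*(-1) = -⅓ ≈ -0.33333)
L/h = -⅓/38797 = -⅓*1/38797 = -1/116391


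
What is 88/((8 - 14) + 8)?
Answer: 44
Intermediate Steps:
88/((8 - 14) + 8) = 88/(-6 + 8) = 88/2 = 88*(1/2) = 44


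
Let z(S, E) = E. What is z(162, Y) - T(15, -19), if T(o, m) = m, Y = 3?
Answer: 22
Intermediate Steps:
z(162, Y) - T(15, -19) = 3 - 1*(-19) = 3 + 19 = 22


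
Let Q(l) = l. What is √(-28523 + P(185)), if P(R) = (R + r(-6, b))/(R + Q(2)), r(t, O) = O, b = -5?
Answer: I*√997387127/187 ≈ 168.88*I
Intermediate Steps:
P(R) = (-5 + R)/(2 + R) (P(R) = (R - 5)/(R + 2) = (-5 + R)/(2 + R))
√(-28523 + P(185)) = √(-28523 + (-5 + 185)/(2 + 185)) = √(-28523 + 180/187) = √(-5333621/187) = I*√997387127/187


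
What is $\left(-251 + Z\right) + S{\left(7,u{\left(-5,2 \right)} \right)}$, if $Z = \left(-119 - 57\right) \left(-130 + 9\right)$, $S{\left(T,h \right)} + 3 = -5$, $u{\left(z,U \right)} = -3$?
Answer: $21037$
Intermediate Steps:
$S{\left(T,h \right)} = -8$ ($S{\left(T,h \right)} = -3 - 5 = -8$)
$Z = 21296$ ($Z = \left(-176\right) \left(-121\right) = 21296$)
$\left(-251 + Z\right) + S{\left(7,u{\left(-5,2 \right)} \right)} = \left(-251 + 21296\right) - 8 = 21045 - 8 = 21037$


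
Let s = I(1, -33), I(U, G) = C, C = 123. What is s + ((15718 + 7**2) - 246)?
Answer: 15644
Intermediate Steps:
I(U, G) = 123
s = 123
s + ((15718 + 7**2) - 246) = 123 + ((15718 + 7**2) - 246) = 123 + ((15718 + 49) - 246) = 123 + (15767 - 246) = 123 + 15521 = 15644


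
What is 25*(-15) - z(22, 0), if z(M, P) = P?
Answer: -375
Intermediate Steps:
25*(-15) - z(22, 0) = 25*(-15) - 1*0 = -375 + 0 = -375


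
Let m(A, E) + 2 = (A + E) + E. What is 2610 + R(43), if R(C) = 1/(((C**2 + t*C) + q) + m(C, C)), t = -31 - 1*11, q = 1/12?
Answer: 5327022/2041 ≈ 2610.0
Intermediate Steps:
m(A, E) = -2 + A + 2*E (m(A, E) = -2 + ((A + E) + E) = -2 + (A + 2*E) = -2 + A + 2*E)
q = 1/12 ≈ 0.083333
t = -42 (t = -31 - 11 = -42)
R(C) = 1/(-23/12 + C**2 - 39*C) (R(C) = 1/(((C**2 - 42*C) + 1/12) + (-2 + C + 2*C)) = 1/((1/12 + C**2 - 42*C) + (-2 + 3*C)) = 1/(-23/12 + C**2 - 39*C))
2610 + R(43) = 2610 + 12/(-23 - 468*43 + 12*43**2) = 2610 + 12/(-23 - 20124 + 12*1849) = 2610 + 12/(-23 - 20124 + 22188) = 2610 + 12/2041 = 5327022/2041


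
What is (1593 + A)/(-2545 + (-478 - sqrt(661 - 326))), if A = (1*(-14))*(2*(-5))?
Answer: -5238859/9138194 + 1733*sqrt(335)/9138194 ≈ -0.56982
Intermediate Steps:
A = 140 (A = -14*(-10) = 140)
(1593 + A)/(-2545 + (-478 - sqrt(661 - 326))) = (1593 + 140)/(-2545 + (-478 - sqrt(661 - 326))) = 1733/(-2545 + (-478 - sqrt(335))) = 1733/(-3023 - sqrt(335))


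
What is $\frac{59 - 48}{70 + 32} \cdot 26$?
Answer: $\frac{143}{51} \approx 2.8039$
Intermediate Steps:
$\frac{59 - 48}{70 + 32} \cdot 26 = \frac{11}{102} \cdot 26 = \frac{143}{51}$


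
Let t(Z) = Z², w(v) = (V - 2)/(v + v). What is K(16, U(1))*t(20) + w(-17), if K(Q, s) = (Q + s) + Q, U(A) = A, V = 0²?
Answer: 224401/17 ≈ 13200.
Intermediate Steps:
V = 0
K(Q, s) = s + 2*Q
w(v) = -1/v (w(v) = (0 - 2)/(v + v) = -2*1/(2*v) = -1/v)
K(16, U(1))*t(20) + w(-17) = (1 + 2*16)*20² - 1/(-17) = (1 + 32)*400 - 1*(-1/17) = 33*400 + 1/17 = 13200 + 1/17 = 224401/17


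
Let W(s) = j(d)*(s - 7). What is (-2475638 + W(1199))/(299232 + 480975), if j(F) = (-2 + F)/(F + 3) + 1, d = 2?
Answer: -2474446/780207 ≈ -3.1715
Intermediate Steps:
j(F) = 1 + (-2 + F)/(3 + F) (j(F) = (-2 + F)/(3 + F) + 1 = 1 + (-2 + F)/(3 + F))
W(s) = -7 + s (W(s) = ((1 + 2*2)/(3 + 2))*(s - 7) = ((1 + 4)/5)*(-7 + s) = ((1/5)*5)*(-7 + s) = 1*(-7 + s) = -7 + s)
(-2475638 + W(1199))/(299232 + 480975) = (-2475638 + (-7 + 1199))/(299232 + 480975) = (-2475638 + 1192)/780207 = -2474446*1/780207 = -2474446/780207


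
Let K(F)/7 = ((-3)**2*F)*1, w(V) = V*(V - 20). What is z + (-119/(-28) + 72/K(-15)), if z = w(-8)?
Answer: 95833/420 ≈ 228.17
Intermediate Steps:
w(V) = V*(-20 + V)
K(F) = 63*F (K(F) = 7*(((-3)**2*F)*1) = 7*((9*F)*1) = 7*(9*F) = 63*F)
z = 224 (z = -8*(-20 - 8) = -8*(-28) = 224)
z + (-119/(-28) + 72/K(-15)) = 224 + (-119/(-28) + 72/((63*(-15)))) = 224 + (-119*(-1/28) + 72/(-945)) = 224 + (17/4 + 72*(-1/945)) = 224 + (17/4 - 8/105) = 224 + 1753/420 = 95833/420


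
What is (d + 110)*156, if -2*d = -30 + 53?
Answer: 15366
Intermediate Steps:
d = -23/2 (d = -(-30 + 53)/2 = -1/2*23 = -23/2 ≈ -11.500)
(d + 110)*156 = (-23/2 + 110)*156 = (197/2)*156 = 15366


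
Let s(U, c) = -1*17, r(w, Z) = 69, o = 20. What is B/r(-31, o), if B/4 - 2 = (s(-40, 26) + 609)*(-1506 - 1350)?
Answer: -6763000/69 ≈ -98015.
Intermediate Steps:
s(U, c) = -17
B = -6763000 (B = 8 + 4*((-17 + 609)*(-1506 - 1350)) = 8 + 4*(592*(-2856)) = 8 + 4*(-1690752) = 8 - 6763008 = -6763000)
B/r(-31, o) = -6763000/69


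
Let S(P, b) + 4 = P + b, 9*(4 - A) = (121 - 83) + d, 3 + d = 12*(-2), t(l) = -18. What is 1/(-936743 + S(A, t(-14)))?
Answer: -9/8430860 ≈ -1.0675e-6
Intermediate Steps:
d = -27 (d = -3 + 12*(-2) = -3 - 24 = -27)
A = 25/9 (A = 4 - ((121 - 83) - 27)/9 = 4 - (38 - 27)/9 = 4 - ⅑*11 = 4 - 11/9 = 25/9 ≈ 2.7778)
S(P, b) = -4 + P + b (S(P, b) = -4 + (P + b) = -4 + P + b)
1/(-936743 + S(A, t(-14))) = 1/(-936743 + (-4 + 25/9 - 18)) = 1/(-936743 - 173/9) = 1/(-8430860/9) = -9/8430860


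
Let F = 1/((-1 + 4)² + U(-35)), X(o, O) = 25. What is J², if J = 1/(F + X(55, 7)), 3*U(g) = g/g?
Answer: 784/494209 ≈ 0.0015864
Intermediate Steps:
U(g) = ⅓ (U(g) = (g/g)/3 = (⅓)*1 = ⅓)
F = 3/28 (F = 1/((-1 + 4)² + ⅓) = 1/(3² + ⅓) = 1/(9 + ⅓) = 1/(28/3) = 3/28 ≈ 0.10714)
J = 28/703 (J = 1/(3/28 + 25) = 1/(703/28) = 28/703 ≈ 0.039829)
J² = (28/703)² = 784/494209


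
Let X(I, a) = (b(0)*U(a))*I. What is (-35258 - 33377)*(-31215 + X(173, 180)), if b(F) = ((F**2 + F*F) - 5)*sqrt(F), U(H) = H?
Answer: 2142441525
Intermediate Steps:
b(F) = sqrt(F)*(-5 + 2*F**2) (b(F) = ((F**2 + F**2) - 5)*sqrt(F) = (2*F**2 - 5)*sqrt(F) = (-5 + 2*F**2)*sqrt(F) = sqrt(F)*(-5 + 2*F**2))
X(I, a) = 0 (X(I, a) = ((sqrt(0)*(-5 + 2*0**2))*a)*I = ((0*(-5 + 2*0))*a)*I = ((0*(-5 + 0))*a)*I = ((0*(-5))*a)*I = (0*a)*I = 0*I = 0)
(-35258 - 33377)*(-31215 + X(173, 180)) = (-35258 - 33377)*(-31215 + 0) = -68635*(-31215) = 2142441525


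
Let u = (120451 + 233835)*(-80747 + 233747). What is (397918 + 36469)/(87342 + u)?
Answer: 434387/54205845342 ≈ 8.0137e-6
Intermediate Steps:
u = 54205758000 (u = 354286*153000 = 54205758000)
(397918 + 36469)/(87342 + u) = (397918 + 36469)/(87342 + 54205758000) = 434387/54205845342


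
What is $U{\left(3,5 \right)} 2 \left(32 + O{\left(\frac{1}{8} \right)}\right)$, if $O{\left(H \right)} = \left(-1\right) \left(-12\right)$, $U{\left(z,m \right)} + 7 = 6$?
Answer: $-88$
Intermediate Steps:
$U{\left(z,m \right)} = -1$ ($U{\left(z,m \right)} = -7 + 6 = -1$)
$O{\left(H \right)} = 12$
$U{\left(3,5 \right)} 2 \left(32 + O{\left(\frac{1}{8} \right)}\right) = \left(-1\right) 2 \left(32 + 12\right) = \left(-2\right) 44 = -88$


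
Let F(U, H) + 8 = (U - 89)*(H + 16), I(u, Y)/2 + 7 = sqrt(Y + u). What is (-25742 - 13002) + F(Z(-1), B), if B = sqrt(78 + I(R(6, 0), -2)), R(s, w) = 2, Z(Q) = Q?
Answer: -40912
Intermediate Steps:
I(u, Y) = -14 + 2*sqrt(Y + u)
B = 8 (B = sqrt(78 + (-14 + 2*sqrt(-2 + 2))) = sqrt(78 + (-14 + 2*sqrt(0))) = sqrt(78 + (-14 + 2*0)) = sqrt(78 + (-14 + 0)) = sqrt(78 - 14) = sqrt(64) = 8)
F(U, H) = -8 + (-89 + U)*(16 + H) (F(U, H) = -8 + (U - 89)*(H + 16) = -8 + (-89 + U)*(16 + H))
(-25742 - 13002) + F(Z(-1), B) = (-25742 - 13002) + (-1432 - 89*8 + 16*(-1) + 8*(-1)) = -38744 + (-1432 - 712 - 16 - 8) = -38744 - 2168 = -40912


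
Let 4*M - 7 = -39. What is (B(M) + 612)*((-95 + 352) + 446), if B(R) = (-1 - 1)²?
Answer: 433048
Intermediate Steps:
M = -8 (M = 7/4 + (¼)*(-39) = 7/4 - 39/4 = -8)
B(R) = 4 (B(R) = (-2)² = 4)
(B(M) + 612)*((-95 + 352) + 446) = (4 + 612)*((-95 + 352) + 446) = 616*(257 + 446) = 616*703 = 433048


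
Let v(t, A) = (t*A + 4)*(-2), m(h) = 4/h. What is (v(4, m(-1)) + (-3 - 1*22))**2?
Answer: 1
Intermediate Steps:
v(t, A) = -8 - 2*A*t (v(t, A) = (A*t + 4)*(-2) = (4 + A*t)*(-2) = -8 - 2*A*t)
(v(4, m(-1)) + (-3 - 1*22))**2 = ((-8 - 2*4/(-1)*4) + (-3 - 1*22))**2 = ((-8 - 2*4*(-1)*4) + (-3 - 22))**2 = ((-8 - 2*(-4)*4) - 25)**2 = ((-8 + 32) - 25)**2 = (24 - 25)**2 = (-1)**2 = 1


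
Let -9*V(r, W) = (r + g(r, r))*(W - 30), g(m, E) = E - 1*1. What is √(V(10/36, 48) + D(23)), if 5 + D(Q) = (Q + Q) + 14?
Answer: √503/3 ≈ 7.4759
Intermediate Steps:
g(m, E) = -1 + E (g(m, E) = E - 1 = -1 + E)
V(r, W) = -(-1 + 2*r)*(-30 + W)/9 (V(r, W) = -(r + (-1 + r))*(W - 30)/9 = -(-1 + 2*r)*(-30 + W)/9)
D(Q) = 9 + 2*Q (D(Q) = -5 + ((Q + Q) + 14) = -5 + (2*Q + 14) = -5 + (14 + 2*Q) = 9 + 2*Q)
√(V(10/36, 48) + D(23)) = √((-10/3 + (⅑)*48 + 20*(10/36)/3 - 2/9*48*10/36) + (9 + 2*23)) = √((-10/3 + 16/3 + 20*(10*(1/36))/3 - 2/9*48*10*(1/36)) + (9 + 46)) = √((-10/3 + 16/3 + (20/3)*(5/18) - 2/9*48*5/18) + 55) = √((-10/3 + 16/3 + 50/27 - 80/27) + 55) = √(8/9 + 55) = √(503/9) = √503/3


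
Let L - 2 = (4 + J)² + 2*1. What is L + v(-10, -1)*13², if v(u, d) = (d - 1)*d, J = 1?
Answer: 367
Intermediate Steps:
v(u, d) = d*(-1 + d) (v(u, d) = (-1 + d)*d = d*(-1 + d))
L = 29 (L = 2 + ((4 + 1)² + 2*1) = 2 + (5² + 2) = 2 + (25 + 2) = 2 + 27 = 29)
L + v(-10, -1)*13² = 29 - (-1 - 1)*13² = 29 - 1*(-2)*169 = 29 + 2*169 = 29 + 338 = 367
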